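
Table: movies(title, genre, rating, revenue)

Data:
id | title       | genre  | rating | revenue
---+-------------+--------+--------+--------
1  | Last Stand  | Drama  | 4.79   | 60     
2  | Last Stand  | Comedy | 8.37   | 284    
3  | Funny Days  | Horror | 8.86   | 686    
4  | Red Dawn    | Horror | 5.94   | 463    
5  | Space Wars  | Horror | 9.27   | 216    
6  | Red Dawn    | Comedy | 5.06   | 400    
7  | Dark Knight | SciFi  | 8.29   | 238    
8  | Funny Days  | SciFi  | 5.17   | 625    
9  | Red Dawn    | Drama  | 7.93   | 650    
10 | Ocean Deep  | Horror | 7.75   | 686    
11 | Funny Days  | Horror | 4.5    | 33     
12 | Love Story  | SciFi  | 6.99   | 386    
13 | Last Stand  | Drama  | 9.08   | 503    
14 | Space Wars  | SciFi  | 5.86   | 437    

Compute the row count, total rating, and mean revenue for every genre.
SELECT genre,
       COUNT(*) as cnt,
       SUM(rating) as total_rating,
       AVG(revenue) as avg_revenue
FROM movies
GROUP BY genre

Result:
  Comedy: 2 records, 13.43 total rating, 342.00 avg revenue
  Drama: 3 records, 21.80 total rating, 404.33 avg revenue
  Horror: 5 records, 36.32 total rating, 416.80 avg revenue
  SciFi: 4 records, 26.31 total rating, 421.50 avg revenue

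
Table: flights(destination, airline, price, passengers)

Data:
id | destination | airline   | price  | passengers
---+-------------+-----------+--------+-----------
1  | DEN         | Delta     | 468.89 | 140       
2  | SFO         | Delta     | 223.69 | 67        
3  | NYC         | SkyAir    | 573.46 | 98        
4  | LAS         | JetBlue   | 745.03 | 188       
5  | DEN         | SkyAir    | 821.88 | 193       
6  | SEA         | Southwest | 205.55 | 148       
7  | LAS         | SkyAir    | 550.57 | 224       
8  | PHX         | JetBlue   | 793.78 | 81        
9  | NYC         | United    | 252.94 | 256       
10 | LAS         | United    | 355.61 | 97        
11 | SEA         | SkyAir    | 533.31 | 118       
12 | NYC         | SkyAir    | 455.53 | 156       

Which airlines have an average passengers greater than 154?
SELECT airline, AVG(passengers)
FROM flights
GROUP BY airline
HAVING AVG(passengers) > 154

Result:
  SkyAir: avg=157.80
  United: avg=176.50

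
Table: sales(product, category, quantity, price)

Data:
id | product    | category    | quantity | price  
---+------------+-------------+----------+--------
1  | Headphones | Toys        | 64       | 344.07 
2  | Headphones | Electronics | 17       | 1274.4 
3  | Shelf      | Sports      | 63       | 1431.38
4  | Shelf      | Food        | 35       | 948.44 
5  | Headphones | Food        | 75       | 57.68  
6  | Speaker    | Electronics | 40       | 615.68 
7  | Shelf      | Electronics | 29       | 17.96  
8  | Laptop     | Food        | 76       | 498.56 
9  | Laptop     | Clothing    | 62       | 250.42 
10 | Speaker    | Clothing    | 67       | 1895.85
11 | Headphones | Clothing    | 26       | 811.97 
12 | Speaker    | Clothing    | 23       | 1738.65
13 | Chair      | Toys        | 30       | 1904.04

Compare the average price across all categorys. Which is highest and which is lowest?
SELECT category, AVG(price)
FROM sales
GROUP BY category
ORDER BY AVG(price)

All groups:
  Food: 501.56
  Electronics: 636.01
  Toys: 1124.06
  Clothing: 1174.22
  Sports: 1431.38

Highest: Sports (1431.38)
Lowest: Food (501.56)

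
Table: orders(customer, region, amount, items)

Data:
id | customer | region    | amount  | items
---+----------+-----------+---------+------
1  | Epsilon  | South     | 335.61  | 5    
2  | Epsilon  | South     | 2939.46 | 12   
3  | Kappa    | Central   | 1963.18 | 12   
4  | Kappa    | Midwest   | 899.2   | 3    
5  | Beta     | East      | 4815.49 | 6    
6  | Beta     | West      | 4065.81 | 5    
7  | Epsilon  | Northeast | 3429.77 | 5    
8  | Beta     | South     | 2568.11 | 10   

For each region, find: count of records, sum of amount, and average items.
SELECT region,
       COUNT(*) as cnt,
       SUM(amount) as total_amount,
       AVG(items) as avg_items
FROM orders
GROUP BY region

Result:
  Central: 1 records, 1963.18 total amount, 12.00 avg items
  East: 1 records, 4815.49 total amount, 6.00 avg items
  Midwest: 1 records, 899.20 total amount, 3.00 avg items
  Northeast: 1 records, 3429.77 total amount, 5.00 avg items
  South: 3 records, 5843.18 total amount, 9.00 avg items
  West: 1 records, 4065.81 total amount, 5.00 avg items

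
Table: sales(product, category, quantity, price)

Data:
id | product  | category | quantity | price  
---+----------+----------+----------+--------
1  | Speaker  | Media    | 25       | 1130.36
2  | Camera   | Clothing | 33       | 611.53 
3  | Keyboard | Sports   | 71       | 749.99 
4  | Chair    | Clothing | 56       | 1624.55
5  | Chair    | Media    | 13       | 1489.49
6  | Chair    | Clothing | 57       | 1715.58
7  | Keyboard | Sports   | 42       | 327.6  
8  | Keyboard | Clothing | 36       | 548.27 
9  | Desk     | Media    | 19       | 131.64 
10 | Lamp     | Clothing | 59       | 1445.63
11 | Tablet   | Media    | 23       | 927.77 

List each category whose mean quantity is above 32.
SELECT category, AVG(quantity)
FROM sales
GROUP BY category
HAVING AVG(quantity) > 32

Result:
  Clothing: avg=48.20
  Sports: avg=56.50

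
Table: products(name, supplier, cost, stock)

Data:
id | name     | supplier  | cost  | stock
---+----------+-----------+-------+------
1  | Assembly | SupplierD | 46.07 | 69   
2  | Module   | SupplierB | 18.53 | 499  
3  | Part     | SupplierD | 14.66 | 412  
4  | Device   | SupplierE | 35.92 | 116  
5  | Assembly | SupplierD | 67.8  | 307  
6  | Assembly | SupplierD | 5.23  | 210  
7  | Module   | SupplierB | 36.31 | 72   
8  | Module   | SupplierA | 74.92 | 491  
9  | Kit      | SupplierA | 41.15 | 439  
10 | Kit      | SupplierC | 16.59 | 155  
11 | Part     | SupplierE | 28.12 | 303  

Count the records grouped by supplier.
SELECT supplier, COUNT(*) as count
FROM products
GROUP BY supplier

Result:
  SupplierA: 2
  SupplierB: 2
  SupplierC: 1
  SupplierD: 4
  SupplierE: 2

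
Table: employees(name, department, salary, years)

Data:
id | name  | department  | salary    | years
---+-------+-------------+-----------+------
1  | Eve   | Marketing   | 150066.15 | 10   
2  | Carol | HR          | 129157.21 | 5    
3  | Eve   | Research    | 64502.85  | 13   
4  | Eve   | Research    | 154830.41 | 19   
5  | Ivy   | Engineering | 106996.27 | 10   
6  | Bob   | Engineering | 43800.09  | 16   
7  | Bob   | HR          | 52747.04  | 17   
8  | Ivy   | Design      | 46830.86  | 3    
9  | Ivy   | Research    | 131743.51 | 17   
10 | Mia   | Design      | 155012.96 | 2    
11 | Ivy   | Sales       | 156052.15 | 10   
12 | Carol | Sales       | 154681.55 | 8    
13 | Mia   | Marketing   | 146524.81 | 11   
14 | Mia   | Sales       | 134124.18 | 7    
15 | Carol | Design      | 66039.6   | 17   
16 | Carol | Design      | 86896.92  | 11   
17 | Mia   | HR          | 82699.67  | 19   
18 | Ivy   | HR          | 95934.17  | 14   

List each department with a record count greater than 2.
SELECT department, COUNT(*) as cnt
FROM employees
GROUP BY department
HAVING COUNT(*) > 2

Result:
  Design: 4
  HR: 4
  Research: 3
  Sales: 3

Note: HAVING filters groups after aggregation, WHERE filters rows before.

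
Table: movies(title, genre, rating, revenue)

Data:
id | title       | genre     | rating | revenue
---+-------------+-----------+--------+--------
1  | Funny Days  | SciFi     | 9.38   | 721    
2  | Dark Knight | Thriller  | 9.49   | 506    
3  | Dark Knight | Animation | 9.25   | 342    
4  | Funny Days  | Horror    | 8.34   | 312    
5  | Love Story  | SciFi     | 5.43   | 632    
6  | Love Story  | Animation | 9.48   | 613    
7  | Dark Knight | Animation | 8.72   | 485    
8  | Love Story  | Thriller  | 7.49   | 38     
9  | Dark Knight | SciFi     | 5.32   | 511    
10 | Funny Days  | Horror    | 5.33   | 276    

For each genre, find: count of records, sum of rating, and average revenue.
SELECT genre,
       COUNT(*) as cnt,
       SUM(rating) as total_rating,
       AVG(revenue) as avg_revenue
FROM movies
GROUP BY genre

Result:
  Animation: 3 records, 27.45 total rating, 480.00 avg revenue
  Horror: 2 records, 13.67 total rating, 294.00 avg revenue
  SciFi: 3 records, 20.13 total rating, 621.33 avg revenue
  Thriller: 2 records, 16.98 total rating, 272.00 avg revenue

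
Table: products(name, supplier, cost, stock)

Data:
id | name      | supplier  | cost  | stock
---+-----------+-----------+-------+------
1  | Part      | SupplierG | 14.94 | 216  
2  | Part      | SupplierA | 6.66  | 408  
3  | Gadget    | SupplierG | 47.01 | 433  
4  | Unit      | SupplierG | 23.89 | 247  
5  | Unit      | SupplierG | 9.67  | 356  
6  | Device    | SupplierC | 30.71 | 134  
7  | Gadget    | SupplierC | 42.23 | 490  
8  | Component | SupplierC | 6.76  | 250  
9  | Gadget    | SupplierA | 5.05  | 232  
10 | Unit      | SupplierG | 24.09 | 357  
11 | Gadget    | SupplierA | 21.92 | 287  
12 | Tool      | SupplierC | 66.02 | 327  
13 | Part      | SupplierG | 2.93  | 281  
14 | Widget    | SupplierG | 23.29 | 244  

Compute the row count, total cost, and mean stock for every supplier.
SELECT supplier,
       COUNT(*) as cnt,
       SUM(cost) as total_cost,
       AVG(stock) as avg_stock
FROM products
GROUP BY supplier

Result:
  SupplierA: 3 records, 33.63 total cost, 309.00 avg stock
  SupplierC: 4 records, 145.72 total cost, 300.25 avg stock
  SupplierG: 7 records, 145.82 total cost, 304.86 avg stock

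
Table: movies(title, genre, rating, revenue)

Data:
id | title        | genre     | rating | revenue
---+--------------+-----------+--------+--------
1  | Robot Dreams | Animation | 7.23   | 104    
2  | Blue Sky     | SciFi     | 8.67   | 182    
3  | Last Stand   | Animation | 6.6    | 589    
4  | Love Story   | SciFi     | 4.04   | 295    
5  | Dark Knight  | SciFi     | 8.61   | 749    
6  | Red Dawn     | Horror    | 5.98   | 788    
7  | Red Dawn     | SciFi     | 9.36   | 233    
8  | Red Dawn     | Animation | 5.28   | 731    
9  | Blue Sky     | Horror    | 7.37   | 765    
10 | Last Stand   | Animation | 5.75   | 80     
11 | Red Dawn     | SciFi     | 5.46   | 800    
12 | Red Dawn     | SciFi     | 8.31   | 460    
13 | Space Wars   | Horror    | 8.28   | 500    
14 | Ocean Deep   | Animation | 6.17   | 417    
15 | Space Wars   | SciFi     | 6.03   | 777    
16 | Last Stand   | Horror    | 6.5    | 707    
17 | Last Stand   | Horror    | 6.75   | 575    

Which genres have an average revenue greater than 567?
SELECT genre, AVG(revenue)
FROM movies
GROUP BY genre
HAVING AVG(revenue) > 567

Result:
  Horror: avg=667.00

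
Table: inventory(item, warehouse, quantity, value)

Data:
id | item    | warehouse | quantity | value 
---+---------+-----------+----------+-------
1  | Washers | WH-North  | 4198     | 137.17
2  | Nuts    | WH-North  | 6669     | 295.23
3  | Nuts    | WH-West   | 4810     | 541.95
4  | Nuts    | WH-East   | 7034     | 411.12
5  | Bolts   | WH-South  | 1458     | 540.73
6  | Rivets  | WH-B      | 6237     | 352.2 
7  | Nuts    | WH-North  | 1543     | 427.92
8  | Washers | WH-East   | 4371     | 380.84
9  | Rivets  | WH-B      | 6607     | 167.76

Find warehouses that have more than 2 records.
SELECT warehouse, COUNT(*) as cnt
FROM inventory
GROUP BY warehouse
HAVING COUNT(*) > 2

Result:
  WH-North: 3

Note: HAVING filters groups after aggregation, WHERE filters rows before.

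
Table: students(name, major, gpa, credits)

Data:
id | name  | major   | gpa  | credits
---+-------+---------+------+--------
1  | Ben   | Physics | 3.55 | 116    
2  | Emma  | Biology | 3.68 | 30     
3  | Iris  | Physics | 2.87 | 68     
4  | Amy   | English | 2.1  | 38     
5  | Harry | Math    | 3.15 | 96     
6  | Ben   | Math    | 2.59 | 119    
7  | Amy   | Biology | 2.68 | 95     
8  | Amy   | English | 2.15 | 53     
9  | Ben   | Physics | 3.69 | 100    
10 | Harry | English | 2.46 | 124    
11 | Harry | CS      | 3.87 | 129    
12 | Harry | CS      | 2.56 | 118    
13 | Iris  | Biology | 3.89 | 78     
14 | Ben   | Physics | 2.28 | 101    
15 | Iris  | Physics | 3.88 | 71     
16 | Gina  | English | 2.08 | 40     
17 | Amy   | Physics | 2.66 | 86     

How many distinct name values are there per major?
SELECT major, COUNT(DISTINCT name)
FROM students
GROUP BY major

Result:
  Biology: 3 distinct
  CS: 1 distinct
  English: 3 distinct
  Math: 2 distinct
  Physics: 3 distinct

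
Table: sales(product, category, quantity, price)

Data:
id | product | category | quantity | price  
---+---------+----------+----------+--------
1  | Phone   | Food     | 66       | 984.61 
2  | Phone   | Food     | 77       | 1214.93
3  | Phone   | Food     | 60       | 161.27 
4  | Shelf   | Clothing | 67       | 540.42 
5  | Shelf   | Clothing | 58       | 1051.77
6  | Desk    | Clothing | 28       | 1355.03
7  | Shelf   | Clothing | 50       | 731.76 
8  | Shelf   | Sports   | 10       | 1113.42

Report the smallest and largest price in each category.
SELECT category, MIN(price), MAX(price)
FROM sales
GROUP BY category

Result:
  Clothing: min=540.42, max=1355.03
  Food: min=161.27, max=1214.93
  Sports: min=1113.42, max=1113.42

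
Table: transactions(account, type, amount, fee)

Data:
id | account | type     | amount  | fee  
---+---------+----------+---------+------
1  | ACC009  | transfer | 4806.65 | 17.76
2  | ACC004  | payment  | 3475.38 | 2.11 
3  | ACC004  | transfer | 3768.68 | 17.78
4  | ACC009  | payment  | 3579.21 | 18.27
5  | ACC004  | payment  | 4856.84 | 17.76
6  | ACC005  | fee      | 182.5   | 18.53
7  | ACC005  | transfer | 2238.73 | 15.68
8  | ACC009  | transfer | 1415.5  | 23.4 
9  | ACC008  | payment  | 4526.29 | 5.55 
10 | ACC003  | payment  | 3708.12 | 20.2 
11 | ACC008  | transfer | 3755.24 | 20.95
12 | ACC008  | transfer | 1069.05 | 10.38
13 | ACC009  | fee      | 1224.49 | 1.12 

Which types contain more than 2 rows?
SELECT type, COUNT(*) as cnt
FROM transactions
GROUP BY type
HAVING COUNT(*) > 2

Result:
  payment: 5
  transfer: 6

Note: HAVING filters groups after aggregation, WHERE filters rows before.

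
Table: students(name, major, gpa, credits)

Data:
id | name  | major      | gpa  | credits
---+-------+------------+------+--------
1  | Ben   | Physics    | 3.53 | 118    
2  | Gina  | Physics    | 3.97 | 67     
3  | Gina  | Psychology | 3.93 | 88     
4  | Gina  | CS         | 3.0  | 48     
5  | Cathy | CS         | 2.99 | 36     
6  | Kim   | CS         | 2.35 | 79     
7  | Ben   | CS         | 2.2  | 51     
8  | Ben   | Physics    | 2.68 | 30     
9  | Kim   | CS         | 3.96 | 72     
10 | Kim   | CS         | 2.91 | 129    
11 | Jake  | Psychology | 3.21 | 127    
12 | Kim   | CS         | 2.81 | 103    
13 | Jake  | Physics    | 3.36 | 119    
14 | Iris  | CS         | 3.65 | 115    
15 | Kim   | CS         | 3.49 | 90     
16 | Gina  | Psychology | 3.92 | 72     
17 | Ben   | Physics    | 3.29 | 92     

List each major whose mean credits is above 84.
SELECT major, AVG(credits)
FROM students
GROUP BY major
HAVING AVG(credits) > 84

Result:
  Physics: avg=85.20
  Psychology: avg=95.67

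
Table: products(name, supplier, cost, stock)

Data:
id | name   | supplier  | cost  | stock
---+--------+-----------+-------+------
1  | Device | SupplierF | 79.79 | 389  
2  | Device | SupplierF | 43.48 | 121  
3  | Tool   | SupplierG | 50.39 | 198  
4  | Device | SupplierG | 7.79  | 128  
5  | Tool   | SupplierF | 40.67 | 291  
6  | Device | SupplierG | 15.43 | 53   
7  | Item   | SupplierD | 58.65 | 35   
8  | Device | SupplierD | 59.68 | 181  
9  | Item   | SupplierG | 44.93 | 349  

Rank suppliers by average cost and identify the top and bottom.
SELECT supplier, AVG(cost)
FROM products
GROUP BY supplier
ORDER BY AVG(cost)

All groups:
  SupplierG: 29.64
  SupplierF: 54.65
  SupplierD: 59.17

Highest: SupplierD (59.17)
Lowest: SupplierG (29.64)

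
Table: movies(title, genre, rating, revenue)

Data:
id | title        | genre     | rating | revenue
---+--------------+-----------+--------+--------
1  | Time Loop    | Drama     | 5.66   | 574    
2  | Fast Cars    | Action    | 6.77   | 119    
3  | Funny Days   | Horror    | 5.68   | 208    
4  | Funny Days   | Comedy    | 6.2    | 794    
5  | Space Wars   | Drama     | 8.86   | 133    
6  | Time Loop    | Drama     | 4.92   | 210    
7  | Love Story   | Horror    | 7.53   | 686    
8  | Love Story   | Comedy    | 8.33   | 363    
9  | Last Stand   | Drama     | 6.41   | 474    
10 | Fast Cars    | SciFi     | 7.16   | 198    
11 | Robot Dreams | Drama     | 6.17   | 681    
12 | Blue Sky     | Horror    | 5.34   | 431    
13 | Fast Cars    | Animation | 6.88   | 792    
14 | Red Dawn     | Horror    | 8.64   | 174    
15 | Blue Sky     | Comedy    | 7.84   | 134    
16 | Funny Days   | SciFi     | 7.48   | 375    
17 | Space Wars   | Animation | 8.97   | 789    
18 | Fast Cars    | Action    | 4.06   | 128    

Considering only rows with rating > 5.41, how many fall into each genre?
SELECT genre, COUNT(*)
FROM movies
WHERE rating > 5.41
GROUP BY genre

Note: WHERE filters rows before grouping.

Result:
  Action: 1
  Animation: 2
  Comedy: 3
  Drama: 4
  Horror: 3
  SciFi: 2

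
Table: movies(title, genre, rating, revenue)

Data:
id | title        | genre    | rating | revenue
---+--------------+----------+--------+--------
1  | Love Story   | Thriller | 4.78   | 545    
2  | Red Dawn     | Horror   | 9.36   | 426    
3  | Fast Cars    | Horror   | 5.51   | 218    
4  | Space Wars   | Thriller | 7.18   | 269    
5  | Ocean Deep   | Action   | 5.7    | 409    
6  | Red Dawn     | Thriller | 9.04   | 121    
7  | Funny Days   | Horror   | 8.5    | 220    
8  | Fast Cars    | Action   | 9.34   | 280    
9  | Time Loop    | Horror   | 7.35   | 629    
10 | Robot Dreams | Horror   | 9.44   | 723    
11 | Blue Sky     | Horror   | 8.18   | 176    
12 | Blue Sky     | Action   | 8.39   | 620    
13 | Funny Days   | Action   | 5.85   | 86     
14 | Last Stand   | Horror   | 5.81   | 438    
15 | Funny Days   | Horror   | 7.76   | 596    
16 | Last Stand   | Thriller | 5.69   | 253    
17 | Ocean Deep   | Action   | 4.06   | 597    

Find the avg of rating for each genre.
SELECT genre, AVG(rating) as result
FROM movies
GROUP BY genre

Result:
  Action: 6.67
  Horror: 7.74
  Thriller: 6.67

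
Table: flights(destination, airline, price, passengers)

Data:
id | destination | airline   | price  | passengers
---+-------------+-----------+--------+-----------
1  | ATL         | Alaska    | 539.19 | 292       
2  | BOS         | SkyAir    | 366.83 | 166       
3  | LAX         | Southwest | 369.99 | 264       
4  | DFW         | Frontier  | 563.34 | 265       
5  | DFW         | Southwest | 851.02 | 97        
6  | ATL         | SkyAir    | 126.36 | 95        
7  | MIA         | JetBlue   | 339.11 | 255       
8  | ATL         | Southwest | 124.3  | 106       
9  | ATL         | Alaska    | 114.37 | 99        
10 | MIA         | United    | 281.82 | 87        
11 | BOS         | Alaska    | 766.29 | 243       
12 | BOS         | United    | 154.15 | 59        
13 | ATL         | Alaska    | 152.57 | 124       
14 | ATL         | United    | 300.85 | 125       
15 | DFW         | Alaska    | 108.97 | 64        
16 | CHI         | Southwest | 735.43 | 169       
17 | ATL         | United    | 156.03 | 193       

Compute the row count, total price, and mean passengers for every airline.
SELECT airline,
       COUNT(*) as cnt,
       SUM(price) as total_price,
       AVG(passengers) as avg_passengers
FROM flights
GROUP BY airline

Result:
  Alaska: 5 records, 1681.39 total price, 164.40 avg passengers
  Frontier: 1 records, 563.34 total price, 265.00 avg passengers
  JetBlue: 1 records, 339.11 total price, 255.00 avg passengers
  SkyAir: 2 records, 493.19 total price, 130.50 avg passengers
  Southwest: 4 records, 2080.74 total price, 159.00 avg passengers
  United: 4 records, 892.85 total price, 116.00 avg passengers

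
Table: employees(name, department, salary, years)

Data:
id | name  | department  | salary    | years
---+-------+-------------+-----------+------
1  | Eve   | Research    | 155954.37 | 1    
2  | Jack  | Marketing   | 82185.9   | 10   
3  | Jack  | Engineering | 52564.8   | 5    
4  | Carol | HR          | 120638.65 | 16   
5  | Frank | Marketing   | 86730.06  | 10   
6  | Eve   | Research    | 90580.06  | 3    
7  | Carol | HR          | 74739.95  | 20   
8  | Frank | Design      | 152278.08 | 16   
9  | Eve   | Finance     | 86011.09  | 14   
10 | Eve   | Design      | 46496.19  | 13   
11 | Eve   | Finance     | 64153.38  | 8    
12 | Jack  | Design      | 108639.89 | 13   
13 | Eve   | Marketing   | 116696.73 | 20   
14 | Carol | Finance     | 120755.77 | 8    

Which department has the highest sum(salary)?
SELECT department, SUM(salary) as val
FROM employees
GROUP BY department
ORDER BY val DESC
LIMIT 1

Result: Design with sum(salary) = 307414.16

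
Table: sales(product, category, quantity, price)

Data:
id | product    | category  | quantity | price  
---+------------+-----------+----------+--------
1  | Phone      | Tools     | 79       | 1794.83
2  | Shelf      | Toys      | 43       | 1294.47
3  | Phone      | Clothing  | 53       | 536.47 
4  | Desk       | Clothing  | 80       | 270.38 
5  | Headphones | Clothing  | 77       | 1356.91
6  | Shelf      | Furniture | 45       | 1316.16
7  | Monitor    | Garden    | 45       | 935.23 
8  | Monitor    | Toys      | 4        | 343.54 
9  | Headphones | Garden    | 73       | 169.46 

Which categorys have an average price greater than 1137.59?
SELECT category, AVG(price)
FROM sales
GROUP BY category
HAVING AVG(price) > 1137.59

Result:
  Furniture: avg=1316.16
  Tools: avg=1794.83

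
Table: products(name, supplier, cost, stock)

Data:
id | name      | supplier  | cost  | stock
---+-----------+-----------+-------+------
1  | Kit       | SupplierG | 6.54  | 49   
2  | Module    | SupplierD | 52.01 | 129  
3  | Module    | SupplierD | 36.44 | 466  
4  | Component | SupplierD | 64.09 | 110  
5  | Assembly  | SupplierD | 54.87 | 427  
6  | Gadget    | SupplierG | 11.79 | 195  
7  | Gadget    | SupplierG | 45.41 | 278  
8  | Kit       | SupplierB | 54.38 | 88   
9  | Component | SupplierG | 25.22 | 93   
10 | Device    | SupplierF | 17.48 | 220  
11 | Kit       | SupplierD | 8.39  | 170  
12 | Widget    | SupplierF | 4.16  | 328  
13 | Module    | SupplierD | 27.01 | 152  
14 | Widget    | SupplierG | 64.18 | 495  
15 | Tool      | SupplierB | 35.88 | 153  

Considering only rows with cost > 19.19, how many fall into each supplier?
SELECT supplier, COUNT(*)
FROM products
WHERE cost > 19.19
GROUP BY supplier

Note: WHERE filters rows before grouping.

Result:
  SupplierB: 2
  SupplierD: 5
  SupplierG: 3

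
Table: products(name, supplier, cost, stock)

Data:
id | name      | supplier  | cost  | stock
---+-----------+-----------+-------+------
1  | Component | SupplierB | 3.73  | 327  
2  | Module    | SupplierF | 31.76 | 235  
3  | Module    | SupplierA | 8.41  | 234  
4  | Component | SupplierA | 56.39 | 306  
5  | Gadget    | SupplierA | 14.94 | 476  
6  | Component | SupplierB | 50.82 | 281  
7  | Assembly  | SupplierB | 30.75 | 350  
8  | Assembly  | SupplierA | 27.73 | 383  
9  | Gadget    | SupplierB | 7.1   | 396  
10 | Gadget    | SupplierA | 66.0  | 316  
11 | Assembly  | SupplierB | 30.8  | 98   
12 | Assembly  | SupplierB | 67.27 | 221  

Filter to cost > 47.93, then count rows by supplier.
SELECT supplier, COUNT(*)
FROM products
WHERE cost > 47.93
GROUP BY supplier

Note: WHERE filters rows before grouping.

Result:
  SupplierA: 2
  SupplierB: 2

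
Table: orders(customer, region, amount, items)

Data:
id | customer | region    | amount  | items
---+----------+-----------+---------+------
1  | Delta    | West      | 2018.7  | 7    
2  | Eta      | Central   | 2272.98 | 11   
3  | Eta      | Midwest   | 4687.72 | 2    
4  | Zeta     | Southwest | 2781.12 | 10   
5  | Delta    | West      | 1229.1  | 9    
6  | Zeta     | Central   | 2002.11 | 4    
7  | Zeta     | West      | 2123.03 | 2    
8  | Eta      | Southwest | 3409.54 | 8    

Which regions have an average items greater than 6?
SELECT region, AVG(items)
FROM orders
GROUP BY region
HAVING AVG(items) > 6

Result:
  Central: avg=7.50
  Southwest: avg=9.00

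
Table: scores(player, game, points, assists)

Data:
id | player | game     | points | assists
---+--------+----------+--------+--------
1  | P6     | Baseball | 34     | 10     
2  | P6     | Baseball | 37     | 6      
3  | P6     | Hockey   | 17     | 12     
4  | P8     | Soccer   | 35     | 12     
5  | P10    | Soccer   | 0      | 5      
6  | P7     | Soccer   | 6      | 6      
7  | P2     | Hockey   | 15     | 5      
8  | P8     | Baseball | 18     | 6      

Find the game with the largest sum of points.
SELECT game, SUM(points) as val
FROM scores
GROUP BY game
ORDER BY val DESC
LIMIT 1

Result: Baseball with sum(points) = 89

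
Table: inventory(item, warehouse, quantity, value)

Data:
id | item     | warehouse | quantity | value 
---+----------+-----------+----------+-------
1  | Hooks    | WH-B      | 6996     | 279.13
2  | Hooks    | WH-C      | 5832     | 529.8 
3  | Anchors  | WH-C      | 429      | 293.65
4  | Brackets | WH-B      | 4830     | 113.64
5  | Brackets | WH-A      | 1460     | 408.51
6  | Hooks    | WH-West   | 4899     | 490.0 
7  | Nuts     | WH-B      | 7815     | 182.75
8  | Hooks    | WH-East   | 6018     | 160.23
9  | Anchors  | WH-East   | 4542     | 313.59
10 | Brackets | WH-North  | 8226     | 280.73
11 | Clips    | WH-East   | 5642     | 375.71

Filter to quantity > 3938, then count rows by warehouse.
SELECT warehouse, COUNT(*)
FROM inventory
WHERE quantity > 3938
GROUP BY warehouse

Note: WHERE filters rows before grouping.

Result:
  WH-B: 3
  WH-C: 1
  WH-East: 3
  WH-North: 1
  WH-West: 1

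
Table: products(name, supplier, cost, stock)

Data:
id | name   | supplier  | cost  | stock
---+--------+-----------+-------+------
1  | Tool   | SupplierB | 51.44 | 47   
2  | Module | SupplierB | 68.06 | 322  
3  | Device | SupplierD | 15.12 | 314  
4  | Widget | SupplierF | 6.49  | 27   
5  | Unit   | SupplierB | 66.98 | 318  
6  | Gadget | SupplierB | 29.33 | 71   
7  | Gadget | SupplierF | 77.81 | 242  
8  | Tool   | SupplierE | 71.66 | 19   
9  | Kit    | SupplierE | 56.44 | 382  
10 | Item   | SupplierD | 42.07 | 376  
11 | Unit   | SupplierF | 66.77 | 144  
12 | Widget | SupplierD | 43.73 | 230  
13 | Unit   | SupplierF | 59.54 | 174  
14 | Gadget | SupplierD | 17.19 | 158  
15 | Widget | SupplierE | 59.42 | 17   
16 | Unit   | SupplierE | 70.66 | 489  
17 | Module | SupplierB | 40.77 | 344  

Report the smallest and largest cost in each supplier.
SELECT supplier, MIN(cost), MAX(cost)
FROM products
GROUP BY supplier

Result:
  SupplierB: min=29.33, max=68.06
  SupplierD: min=15.12, max=43.73
  SupplierE: min=56.44, max=71.66
  SupplierF: min=6.49, max=77.81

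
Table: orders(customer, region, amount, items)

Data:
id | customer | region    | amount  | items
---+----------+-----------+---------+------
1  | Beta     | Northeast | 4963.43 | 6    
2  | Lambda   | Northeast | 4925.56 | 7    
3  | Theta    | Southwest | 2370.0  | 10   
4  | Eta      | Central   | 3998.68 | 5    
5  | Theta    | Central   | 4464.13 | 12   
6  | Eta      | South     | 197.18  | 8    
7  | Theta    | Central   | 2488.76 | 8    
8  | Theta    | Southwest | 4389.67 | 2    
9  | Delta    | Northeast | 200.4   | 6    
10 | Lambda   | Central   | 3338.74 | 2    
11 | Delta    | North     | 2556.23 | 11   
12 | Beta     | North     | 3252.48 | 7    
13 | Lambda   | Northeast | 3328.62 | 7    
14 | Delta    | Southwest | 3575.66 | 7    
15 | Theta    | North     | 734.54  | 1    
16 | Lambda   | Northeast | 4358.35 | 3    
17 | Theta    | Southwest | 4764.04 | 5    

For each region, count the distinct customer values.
SELECT region, COUNT(DISTINCT customer)
FROM orders
GROUP BY region

Result:
  Central: 3 distinct
  North: 3 distinct
  Northeast: 3 distinct
  South: 1 distinct
  Southwest: 2 distinct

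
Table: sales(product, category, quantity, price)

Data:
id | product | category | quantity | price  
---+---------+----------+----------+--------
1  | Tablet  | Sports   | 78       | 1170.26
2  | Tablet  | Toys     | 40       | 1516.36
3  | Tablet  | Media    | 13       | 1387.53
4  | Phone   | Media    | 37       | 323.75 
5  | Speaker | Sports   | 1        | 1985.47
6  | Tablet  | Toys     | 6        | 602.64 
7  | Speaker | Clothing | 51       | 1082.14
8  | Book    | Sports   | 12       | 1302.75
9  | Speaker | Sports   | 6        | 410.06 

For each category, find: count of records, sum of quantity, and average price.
SELECT category,
       COUNT(*) as cnt,
       SUM(quantity) as total_quantity,
       AVG(price) as avg_price
FROM sales
GROUP BY category

Result:
  Clothing: 1 records, 51 total quantity, 1082.14 avg price
  Media: 2 records, 50 total quantity, 855.64 avg price
  Sports: 4 records, 97 total quantity, 1217.14 avg price
  Toys: 2 records, 46 total quantity, 1059.50 avg price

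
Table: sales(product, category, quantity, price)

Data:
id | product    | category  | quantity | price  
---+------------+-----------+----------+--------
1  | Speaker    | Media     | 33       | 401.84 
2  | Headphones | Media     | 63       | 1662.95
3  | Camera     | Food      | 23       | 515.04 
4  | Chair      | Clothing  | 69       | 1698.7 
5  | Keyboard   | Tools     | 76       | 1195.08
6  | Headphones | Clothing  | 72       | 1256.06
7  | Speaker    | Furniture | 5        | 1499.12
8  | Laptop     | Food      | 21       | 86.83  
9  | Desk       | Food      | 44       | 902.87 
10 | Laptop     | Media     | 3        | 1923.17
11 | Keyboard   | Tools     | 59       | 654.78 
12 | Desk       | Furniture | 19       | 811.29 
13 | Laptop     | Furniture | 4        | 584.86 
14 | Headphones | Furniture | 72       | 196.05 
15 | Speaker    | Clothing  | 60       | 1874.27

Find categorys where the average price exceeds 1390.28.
SELECT category, AVG(price)
FROM sales
GROUP BY category
HAVING AVG(price) > 1390.28

Result:
  Clothing: avg=1609.68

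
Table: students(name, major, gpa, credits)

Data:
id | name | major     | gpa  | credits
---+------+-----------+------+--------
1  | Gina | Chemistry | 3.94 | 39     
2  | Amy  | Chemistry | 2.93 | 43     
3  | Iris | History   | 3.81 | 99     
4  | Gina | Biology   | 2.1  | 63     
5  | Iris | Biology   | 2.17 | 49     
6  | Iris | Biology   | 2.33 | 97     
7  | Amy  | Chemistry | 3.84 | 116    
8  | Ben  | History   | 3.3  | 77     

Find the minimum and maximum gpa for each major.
SELECT major, MIN(gpa), MAX(gpa)
FROM students
GROUP BY major

Result:
  Biology: min=2.10, max=2.33
  Chemistry: min=2.93, max=3.94
  History: min=3.30, max=3.81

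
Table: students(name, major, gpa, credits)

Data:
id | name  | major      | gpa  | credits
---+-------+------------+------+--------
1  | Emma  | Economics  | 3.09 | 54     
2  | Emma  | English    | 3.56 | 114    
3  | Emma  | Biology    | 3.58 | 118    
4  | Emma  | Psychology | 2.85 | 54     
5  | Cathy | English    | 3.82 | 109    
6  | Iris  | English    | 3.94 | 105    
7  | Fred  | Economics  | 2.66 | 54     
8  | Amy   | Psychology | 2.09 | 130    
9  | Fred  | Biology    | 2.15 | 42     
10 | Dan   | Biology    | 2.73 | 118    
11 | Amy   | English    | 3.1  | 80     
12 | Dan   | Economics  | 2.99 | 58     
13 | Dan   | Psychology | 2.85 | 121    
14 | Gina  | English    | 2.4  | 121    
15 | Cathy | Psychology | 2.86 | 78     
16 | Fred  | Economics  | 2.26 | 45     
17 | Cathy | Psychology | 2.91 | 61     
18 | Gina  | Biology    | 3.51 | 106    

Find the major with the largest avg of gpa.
SELECT major, AVG(gpa) as val
FROM students
GROUP BY major
ORDER BY val DESC
LIMIT 1

Result: English with avg(gpa) = 3.36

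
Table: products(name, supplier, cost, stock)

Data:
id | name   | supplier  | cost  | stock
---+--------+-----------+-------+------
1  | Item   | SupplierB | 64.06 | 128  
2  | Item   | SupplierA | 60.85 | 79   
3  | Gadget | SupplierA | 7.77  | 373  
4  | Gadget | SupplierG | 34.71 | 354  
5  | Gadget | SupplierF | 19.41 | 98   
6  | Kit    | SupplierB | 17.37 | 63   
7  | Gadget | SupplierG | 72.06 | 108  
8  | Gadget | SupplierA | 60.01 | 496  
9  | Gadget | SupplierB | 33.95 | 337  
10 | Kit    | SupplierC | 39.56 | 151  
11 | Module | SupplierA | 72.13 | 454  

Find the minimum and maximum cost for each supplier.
SELECT supplier, MIN(cost), MAX(cost)
FROM products
GROUP BY supplier

Result:
  SupplierA: min=7.77, max=72.13
  SupplierB: min=17.37, max=64.06
  SupplierC: min=39.56, max=39.56
  SupplierF: min=19.41, max=19.41
  SupplierG: min=34.71, max=72.06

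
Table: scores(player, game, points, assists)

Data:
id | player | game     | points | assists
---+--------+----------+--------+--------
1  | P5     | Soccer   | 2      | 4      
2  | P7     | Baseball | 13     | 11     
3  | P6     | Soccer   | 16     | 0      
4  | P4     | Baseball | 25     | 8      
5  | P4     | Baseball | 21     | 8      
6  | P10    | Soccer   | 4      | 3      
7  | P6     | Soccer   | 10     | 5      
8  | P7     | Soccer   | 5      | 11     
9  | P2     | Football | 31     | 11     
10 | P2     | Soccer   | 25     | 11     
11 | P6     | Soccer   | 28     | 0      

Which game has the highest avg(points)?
SELECT game, AVG(points) as val
FROM scores
GROUP BY game
ORDER BY val DESC
LIMIT 1

Result: Football with avg(points) = 31.00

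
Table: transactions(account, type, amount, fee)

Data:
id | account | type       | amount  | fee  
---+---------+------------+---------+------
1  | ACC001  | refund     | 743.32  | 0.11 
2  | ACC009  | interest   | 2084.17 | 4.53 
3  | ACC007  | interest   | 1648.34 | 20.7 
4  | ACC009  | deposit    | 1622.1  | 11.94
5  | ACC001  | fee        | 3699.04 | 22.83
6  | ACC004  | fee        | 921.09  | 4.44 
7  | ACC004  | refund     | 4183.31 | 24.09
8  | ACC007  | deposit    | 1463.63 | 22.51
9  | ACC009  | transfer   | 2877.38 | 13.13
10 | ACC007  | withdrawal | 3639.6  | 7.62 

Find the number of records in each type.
SELECT type, COUNT(*) as count
FROM transactions
GROUP BY type

Result:
  deposit: 2
  fee: 2
  interest: 2
  refund: 2
  transfer: 1
  withdrawal: 1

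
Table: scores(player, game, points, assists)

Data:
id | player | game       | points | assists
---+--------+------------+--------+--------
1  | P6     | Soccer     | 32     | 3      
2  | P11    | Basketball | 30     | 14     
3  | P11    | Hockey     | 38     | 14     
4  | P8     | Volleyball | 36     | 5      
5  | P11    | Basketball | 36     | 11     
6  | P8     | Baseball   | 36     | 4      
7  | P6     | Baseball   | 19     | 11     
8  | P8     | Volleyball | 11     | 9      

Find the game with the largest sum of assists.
SELECT game, SUM(assists) as val
FROM scores
GROUP BY game
ORDER BY val DESC
LIMIT 1

Result: Basketball with sum(assists) = 25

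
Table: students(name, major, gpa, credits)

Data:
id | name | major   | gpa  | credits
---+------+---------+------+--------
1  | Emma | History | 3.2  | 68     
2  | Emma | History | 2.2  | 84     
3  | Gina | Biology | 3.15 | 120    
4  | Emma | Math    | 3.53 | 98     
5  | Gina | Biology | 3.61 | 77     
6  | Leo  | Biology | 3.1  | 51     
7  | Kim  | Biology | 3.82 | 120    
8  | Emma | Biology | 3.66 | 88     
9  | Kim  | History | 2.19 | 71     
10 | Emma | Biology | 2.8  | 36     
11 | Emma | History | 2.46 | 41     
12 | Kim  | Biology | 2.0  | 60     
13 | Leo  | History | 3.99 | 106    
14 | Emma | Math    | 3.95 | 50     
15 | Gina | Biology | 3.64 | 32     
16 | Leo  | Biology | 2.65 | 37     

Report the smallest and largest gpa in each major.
SELECT major, MIN(gpa), MAX(gpa)
FROM students
GROUP BY major

Result:
  Biology: min=2.00, max=3.82
  History: min=2.19, max=3.99
  Math: min=3.53, max=3.95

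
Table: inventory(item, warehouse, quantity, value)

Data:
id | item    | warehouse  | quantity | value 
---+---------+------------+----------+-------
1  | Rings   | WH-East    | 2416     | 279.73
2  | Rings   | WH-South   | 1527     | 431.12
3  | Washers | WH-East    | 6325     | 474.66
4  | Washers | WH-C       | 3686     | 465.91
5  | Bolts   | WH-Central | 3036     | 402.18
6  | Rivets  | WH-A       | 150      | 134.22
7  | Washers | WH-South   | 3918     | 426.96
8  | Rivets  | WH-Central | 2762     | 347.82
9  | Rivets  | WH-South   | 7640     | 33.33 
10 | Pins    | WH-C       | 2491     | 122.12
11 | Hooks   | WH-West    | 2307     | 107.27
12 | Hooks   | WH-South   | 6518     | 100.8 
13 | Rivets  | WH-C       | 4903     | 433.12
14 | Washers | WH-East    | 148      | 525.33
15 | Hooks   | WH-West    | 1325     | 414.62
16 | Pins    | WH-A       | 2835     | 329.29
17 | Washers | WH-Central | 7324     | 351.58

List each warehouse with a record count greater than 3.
SELECT warehouse, COUNT(*) as cnt
FROM inventory
GROUP BY warehouse
HAVING COUNT(*) > 3

Result:
  WH-South: 4

Note: HAVING filters groups after aggregation, WHERE filters rows before.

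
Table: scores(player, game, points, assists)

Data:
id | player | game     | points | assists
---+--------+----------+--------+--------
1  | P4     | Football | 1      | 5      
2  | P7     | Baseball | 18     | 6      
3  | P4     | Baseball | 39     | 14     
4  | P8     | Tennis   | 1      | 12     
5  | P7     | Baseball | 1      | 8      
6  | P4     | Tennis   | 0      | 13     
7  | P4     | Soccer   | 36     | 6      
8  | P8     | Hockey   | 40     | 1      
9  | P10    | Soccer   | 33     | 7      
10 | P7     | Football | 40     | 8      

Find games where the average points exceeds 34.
SELECT game, AVG(points)
FROM scores
GROUP BY game
HAVING AVG(points) > 34

Result:
  Hockey: avg=40.00
  Soccer: avg=34.50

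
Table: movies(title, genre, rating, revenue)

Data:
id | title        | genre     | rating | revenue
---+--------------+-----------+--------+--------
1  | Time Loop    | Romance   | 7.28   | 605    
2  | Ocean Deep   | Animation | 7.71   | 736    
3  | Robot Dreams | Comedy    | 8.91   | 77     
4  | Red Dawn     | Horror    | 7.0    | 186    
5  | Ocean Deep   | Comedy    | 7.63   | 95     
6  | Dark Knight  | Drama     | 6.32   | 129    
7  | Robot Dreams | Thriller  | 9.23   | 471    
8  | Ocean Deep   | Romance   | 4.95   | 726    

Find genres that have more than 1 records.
SELECT genre, COUNT(*) as cnt
FROM movies
GROUP BY genre
HAVING COUNT(*) > 1

Result:
  Comedy: 2
  Romance: 2

Note: HAVING filters groups after aggregation, WHERE filters rows before.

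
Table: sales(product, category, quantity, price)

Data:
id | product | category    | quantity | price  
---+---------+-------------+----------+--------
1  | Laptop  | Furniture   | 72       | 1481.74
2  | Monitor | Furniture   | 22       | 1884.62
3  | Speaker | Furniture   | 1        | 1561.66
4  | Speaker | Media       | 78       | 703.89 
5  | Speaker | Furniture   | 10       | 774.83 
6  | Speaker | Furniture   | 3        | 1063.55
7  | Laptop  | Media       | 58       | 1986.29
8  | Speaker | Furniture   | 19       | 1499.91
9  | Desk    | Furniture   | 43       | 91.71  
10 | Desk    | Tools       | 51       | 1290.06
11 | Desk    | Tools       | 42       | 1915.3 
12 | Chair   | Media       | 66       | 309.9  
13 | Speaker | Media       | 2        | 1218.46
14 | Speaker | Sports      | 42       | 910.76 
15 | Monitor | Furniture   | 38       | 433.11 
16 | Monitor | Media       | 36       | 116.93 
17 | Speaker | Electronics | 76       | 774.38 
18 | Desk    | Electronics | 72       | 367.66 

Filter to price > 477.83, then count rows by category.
SELECT category, COUNT(*)
FROM sales
WHERE price > 477.83
GROUP BY category

Note: WHERE filters rows before grouping.

Result:
  Electronics: 1
  Furniture: 6
  Media: 3
  Sports: 1
  Tools: 2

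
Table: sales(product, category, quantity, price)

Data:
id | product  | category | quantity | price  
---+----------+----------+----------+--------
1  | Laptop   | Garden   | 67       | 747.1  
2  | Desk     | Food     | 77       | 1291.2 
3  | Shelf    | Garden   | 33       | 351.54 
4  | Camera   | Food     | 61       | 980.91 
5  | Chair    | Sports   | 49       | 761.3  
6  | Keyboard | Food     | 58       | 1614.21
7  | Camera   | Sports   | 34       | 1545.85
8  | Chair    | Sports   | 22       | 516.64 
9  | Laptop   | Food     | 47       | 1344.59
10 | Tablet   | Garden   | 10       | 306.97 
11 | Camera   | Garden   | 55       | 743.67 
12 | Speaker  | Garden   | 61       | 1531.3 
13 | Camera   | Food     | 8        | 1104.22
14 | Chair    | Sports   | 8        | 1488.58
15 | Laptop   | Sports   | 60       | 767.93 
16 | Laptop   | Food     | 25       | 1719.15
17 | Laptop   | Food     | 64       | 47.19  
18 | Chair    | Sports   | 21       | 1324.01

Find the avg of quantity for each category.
SELECT category, AVG(quantity) as result
FROM sales
GROUP BY category

Result:
  Food: 48.57
  Garden: 45.20
  Sports: 32.33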